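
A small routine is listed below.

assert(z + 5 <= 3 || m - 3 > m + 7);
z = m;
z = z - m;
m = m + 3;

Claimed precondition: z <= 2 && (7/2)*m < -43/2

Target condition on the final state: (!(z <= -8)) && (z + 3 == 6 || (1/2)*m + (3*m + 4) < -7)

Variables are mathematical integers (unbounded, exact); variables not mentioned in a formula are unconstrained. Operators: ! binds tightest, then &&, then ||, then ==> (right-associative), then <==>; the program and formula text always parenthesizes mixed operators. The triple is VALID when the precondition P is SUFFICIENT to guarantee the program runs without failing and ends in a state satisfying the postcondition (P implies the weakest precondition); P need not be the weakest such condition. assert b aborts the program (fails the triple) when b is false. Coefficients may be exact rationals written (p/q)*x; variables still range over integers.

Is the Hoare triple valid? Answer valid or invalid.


Working backward. After the program, the postcondition (!(z <= -8)) && (z + 3 == 6 || (1/2)*m + (3*m + 4) < -7) must hold; in canonical form it is (!(z <= -8)) && (z == 3 || (7/2)*m < -11).
Before m := m + 3: (!(z <= -8)) && (z == 3 || (7/2)*m < -43/2)
Before z := z - m: (!(z <= m - 8)) && (z == m + 3 || (7/2)*m < -43/2)
Before z := m: (7/2)*m < -43/2
Before assert z + 5 <= 3 || m - 3 > m + 7: z <= -2 && (7/2)*m < -43/2
The weakest precondition is z <= -2 && (7/2)*m < -43/2.
Check whether z <= 2 && (7/2)*m < -43/2 implies it.
Countermodel: at the initial state m = -7, z = -1, the precondition holds but the weakest precondition fails.
Answer: invalid


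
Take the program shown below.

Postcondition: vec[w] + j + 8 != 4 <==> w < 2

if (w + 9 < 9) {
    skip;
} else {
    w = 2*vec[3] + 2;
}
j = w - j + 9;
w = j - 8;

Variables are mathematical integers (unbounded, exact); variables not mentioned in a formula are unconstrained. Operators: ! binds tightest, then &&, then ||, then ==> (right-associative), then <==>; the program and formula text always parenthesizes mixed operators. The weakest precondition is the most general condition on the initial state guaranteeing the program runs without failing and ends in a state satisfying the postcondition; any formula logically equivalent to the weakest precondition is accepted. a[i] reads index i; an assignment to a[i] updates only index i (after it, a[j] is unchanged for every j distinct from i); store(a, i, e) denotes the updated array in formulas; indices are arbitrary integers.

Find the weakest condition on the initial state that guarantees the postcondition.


Working backward. After the program, the postcondition vec[w] + j + 8 != 4 <==> w < 2 must hold; in canonical form it is vec[w] + j != -4 <==> w < 2.
Before w := j - 8: vec[j - 8] + j != -4 <==> j < 10
Before j := w - j + 9: vec[-j + w + 1] + w != j - 13 <==> w < j + 1
Then branch requires vec[-j + w + 1] + w != j - 13 <==> w < j + 1; else branch requires vec[2*vec[3] - j + 3] + 2*vec[3] != j - 15 <==> 2*vec[3] < j - 1.
Before the if: (w < 0 ==> (vec[-j + w + 1] + w != j - 13 <==> w < j + 1)) && ((!(w < 0)) ==> (vec[2*vec[3] - j + 3] + 2*vec[3] != j - 15 <==> 2*vec[3] < j - 1))
Answer: WP = (w < 0 ==> (vec[-j + w + 1] + w != j - 13 <==> w < j + 1)) && ((!(w < 0)) ==> (vec[2*vec[3] - j + 3] + 2*vec[3] != j - 15 <==> 2*vec[3] < j - 1))


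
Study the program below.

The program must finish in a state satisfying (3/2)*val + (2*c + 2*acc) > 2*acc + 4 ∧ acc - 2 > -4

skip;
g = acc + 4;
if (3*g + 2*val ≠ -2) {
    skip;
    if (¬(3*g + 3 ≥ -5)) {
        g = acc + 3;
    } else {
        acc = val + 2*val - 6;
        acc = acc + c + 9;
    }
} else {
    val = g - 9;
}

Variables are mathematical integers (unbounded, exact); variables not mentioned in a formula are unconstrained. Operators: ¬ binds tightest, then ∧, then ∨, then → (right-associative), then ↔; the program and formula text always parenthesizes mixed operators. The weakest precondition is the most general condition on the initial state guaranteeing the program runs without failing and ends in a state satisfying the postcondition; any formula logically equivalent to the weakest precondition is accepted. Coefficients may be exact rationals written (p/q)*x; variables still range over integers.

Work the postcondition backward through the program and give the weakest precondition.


Working backward. After the program, the postcondition (3/2)*val + (2*c + 2*acc) > 2*acc + 4 ∧ acc - 2 > -4 must hold; in canonical form it is 2*c + (3/2)*val > 4 ∧ acc > -2.
Then branch requires ((¬(3*g ≥ -8)) → (2*c + (3/2)*val > 4 ∧ acc > -2)) ∧ (3*g ≥ -8 → (2*c + (3/2)*val > 4 ∧ c + 3*val > -5)); else branch requires 2*c + (3/2)*g > 35/2 ∧ acc > -2.
Before the if: (3*g + 2*val ≠ -2 → (((¬(3*g ≥ -8)) → (2*c + (3/2)*val > 4 ∧ acc > -2)) ∧ (3*g ≥ -8 → (2*c + (3/2)*val > 4 ∧ c + 3*val > -5)))) ∧ ((¬(3*g + 2*val ≠ -2)) → (2*c + (3/2)*g > 35/2 ∧ acc > -2))
Before g := acc + 4: (3*acc + 2*val ≠ -14 → (((¬(3*acc ≥ -20)) → (2*c + (3/2)*val > 4 ∧ acc > -2)) ∧ (3*acc ≥ -20 → (2*c + (3/2)*val > 4 ∧ c + 3*val > -5)))) ∧ ((¬(3*acc + 2*val ≠ -14)) → ((3/2)*acc + 2*c > 23/2 ∧ acc > -2))
Before skip: (3*acc + 2*val ≠ -14 → (((¬(3*acc ≥ -20)) → (2*c + (3/2)*val > 4 ∧ acc > -2)) ∧ (3*acc ≥ -20 → (2*c + (3/2)*val > 4 ∧ c + 3*val > -5)))) ∧ ((¬(3*acc + 2*val ≠ -14)) → ((3/2)*acc + 2*c > 23/2 ∧ acc > -2))
Answer: WP = (3*acc + 2*val ≠ -14 → (((¬(3*acc ≥ -20)) → (2*c + (3/2)*val > 4 ∧ acc > -2)) ∧ (3*acc ≥ -20 → (2*c + (3/2)*val > 4 ∧ c + 3*val > -5)))) ∧ ((¬(3*acc + 2*val ≠ -14)) → ((3/2)*acc + 2*c > 23/2 ∧ acc > -2))


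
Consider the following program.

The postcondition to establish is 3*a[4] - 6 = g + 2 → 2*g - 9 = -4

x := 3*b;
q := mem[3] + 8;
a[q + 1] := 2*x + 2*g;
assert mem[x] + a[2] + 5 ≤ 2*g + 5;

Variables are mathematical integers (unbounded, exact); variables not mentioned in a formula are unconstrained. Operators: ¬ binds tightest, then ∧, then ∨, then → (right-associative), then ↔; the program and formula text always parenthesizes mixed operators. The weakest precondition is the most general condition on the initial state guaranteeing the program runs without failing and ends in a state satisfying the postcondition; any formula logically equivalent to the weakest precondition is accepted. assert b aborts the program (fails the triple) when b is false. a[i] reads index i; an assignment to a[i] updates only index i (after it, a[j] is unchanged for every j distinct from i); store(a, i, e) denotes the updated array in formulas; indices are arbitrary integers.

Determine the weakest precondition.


Working backward. After the program, the postcondition 3*a[4] - 6 = g + 2 → 2*g - 9 = -4 must hold; in canonical form it is 3*a[4] = g + 8 → 2*g = 5.
Before assert mem[x] + a[2] + 5 ≤ 2*g + 5: a[2] + mem[x] ≤ 2*g ∧ (3*a[4] = g + 8 → 2*g = 5)
Before a[q + 1] := 2*x + 2*g: mem[x] + store(a, q + 1, 2*g + 2*x)[2] ≤ 2*g ∧ (3*store(a, q + 1, 2*g + 2*x)[4] = g + 8 → 2*g = 5)
Before q := mem[3] + 8: mem[x] + store(a, mem[3] + 9, 2*g + 2*x)[2] ≤ 2*g ∧ (3*store(a, mem[3] + 9, 2*g + 2*x)[4] = g + 8 → 2*g = 5)
Before x := 3*b: mem[3*b] + store(a, mem[3] + 9, 6*b + 2*g)[2] ≤ 2*g ∧ (3*store(a, mem[3] + 9, 6*b + 2*g)[4] = g + 8 → 2*g = 5)
Answer: WP = mem[3*b] + store(a, mem[3] + 9, 6*b + 2*g)[2] ≤ 2*g ∧ (3*store(a, mem[3] + 9, 6*b + 2*g)[4] = g + 8 → 2*g = 5)


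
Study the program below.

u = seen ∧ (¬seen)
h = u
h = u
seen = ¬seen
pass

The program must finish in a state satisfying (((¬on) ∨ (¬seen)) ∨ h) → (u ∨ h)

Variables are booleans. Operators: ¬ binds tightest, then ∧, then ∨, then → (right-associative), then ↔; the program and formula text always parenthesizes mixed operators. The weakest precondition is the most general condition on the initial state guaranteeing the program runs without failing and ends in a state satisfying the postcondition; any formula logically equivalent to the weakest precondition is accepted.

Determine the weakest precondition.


Working backward. After the program, the postcondition (((¬on) ∨ (¬seen)) ∨ h) → (u ∨ h) must hold; in canonical form it is ((¬on) ∨ (¬seen) ∨ h) → (u ∨ h).
Before skip: ((¬on) ∨ (¬seen) ∨ h) → (u ∨ h)
Before seen := ¬seen: ((¬on) ∨ seen ∨ h) → (u ∨ h)
Before h := u: ((¬on) ∨ seen ∨ u) → u
Before h := u: ((¬on) ∨ seen ∨ u) → u
Before u := seen ∧ (¬seen): ¬((¬on) ∨ seen)
Answer: WP = ¬((¬on) ∨ seen)


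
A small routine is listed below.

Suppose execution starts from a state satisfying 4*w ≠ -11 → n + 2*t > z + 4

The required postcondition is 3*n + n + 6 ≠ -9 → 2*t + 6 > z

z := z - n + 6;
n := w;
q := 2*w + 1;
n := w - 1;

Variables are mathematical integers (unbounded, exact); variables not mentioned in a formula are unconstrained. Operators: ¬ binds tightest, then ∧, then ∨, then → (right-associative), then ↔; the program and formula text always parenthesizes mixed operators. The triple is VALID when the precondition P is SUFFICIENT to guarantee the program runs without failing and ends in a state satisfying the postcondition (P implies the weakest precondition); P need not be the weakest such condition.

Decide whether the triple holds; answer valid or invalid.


Working backward. After the program, the postcondition 3*n + n + 6 ≠ -9 → 2*t + 6 > z must hold; in canonical form it is 4*n ≠ -15 → 2*t > z - 6.
Before n := w - 1: 4*w ≠ -11 → 2*t > z - 6
Before q := 2*w + 1: 4*w ≠ -11 → 2*t > z - 6
Before n := w: 4*w ≠ -11 → 2*t > z - 6
Before z := z - n + 6: 4*w ≠ -11 → n + 2*t > z
The weakest precondition is 4*w ≠ -11 → n + 2*t > z.
Check whether 4*w ≠ -11 → n + 2*t > z + 4 implies it.
Every state satisfying the precondition satisfies the weakest precondition: the implication holds.
Answer: valid


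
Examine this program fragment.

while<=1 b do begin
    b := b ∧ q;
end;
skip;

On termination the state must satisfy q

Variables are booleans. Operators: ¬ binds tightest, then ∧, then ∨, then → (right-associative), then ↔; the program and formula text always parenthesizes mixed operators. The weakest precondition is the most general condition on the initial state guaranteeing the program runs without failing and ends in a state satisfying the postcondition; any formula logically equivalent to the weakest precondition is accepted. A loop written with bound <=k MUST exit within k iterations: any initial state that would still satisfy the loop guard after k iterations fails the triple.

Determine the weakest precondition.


Working backward. After the program, q must hold.
Before skip: q
Before the loop (bound <=1), unroll the exhaustion recursion (WP_0 = exit-now case; WP_j = one more guarded iteration, up to j = 1):
  WP_0: (¬b) ∧ q
  WP_1: (b → ((¬(b ∧ q)) ∧ q)) ∧ ((¬b) → q)
So before the loop: (b → ((¬(b ∧ q)) ∧ q)) ∧ ((¬b) → q)
Answer: WP = (b → ((¬(b ∧ q)) ∧ q)) ∧ ((¬b) → q)


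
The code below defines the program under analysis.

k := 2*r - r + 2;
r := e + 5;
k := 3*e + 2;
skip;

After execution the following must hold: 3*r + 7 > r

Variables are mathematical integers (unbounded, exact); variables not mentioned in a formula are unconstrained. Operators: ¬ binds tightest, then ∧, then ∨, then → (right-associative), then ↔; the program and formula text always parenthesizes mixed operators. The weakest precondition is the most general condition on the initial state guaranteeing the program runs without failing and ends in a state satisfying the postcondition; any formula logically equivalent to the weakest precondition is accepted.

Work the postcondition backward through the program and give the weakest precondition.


Working backward. After the program, the postcondition 3*r + 7 > r must hold; in canonical form it is 2*r > -7.
Before skip: 2*r > -7
Before k := 3*e + 2: 2*r > -7
Before r := e + 5: 2*e > -17
Before k := 2*r - r + 2: 2*e > -17
Answer: WP = 2*e > -17


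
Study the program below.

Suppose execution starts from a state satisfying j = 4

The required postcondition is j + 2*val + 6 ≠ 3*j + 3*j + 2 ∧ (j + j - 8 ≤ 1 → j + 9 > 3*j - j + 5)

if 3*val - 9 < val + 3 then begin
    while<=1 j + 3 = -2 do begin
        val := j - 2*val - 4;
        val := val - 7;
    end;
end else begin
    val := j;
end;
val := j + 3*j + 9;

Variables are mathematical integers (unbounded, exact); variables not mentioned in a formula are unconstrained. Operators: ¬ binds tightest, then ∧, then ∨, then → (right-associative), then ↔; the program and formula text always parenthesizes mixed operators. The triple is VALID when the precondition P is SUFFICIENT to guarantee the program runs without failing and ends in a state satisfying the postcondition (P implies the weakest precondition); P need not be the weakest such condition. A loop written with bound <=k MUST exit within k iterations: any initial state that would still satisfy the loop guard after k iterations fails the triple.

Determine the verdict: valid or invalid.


Working backward. After the program, the postcondition j + 2*val + 6 ≠ 3*j + 3*j + 2 ∧ (j + j - 8 ≤ 1 → j + 9 > 3*j - j + 5) must hold; in canonical form it is 2*val ≠ 5*j - 4 ∧ (2*j ≤ 9 → j < 4).
Before val := j + 3*j + 9: 3*j ≠ -22 ∧ (2*j ≤ 9 → j < 4)
Then branch requires (j = -5 → ((¬(j = -5)) ∧ 3*j ≠ -22 ∧ (2*j ≤ 9 → j < 4))) ∧ ((¬(j = -5)) → (3*j ≠ -22 ∧ (2*j ≤ 9 → j < 4))); else branch requires 3*j ≠ -22 ∧ (2*j ≤ 9 → j < 4).
Before the if: (2*val < 12 → ((j = -5 → ((¬(j = -5)) ∧ 3*j ≠ -22 ∧ (2*j ≤ 9 → j < 4))) ∧ ((¬(j = -5)) → (3*j ≠ -22 ∧ (2*j ≤ 9 → j < 4))))) ∧ ((¬(2*val < 12)) → (3*j ≠ -22 ∧ (2*j ≤ 9 → j < 4)))
The weakest precondition is (2*val < 12 → ((j = -5 → ((¬(j = -5)) ∧ 3*j ≠ -22 ∧ (2*j ≤ 9 → j < 4))) ∧ ((¬(j = -5)) → (3*j ≠ -22 ∧ (2*j ≤ 9 → j < 4))))) ∧ ((¬(2*val < 12)) → (3*j ≠ -22 ∧ (2*j ≤ 9 → j < 4))).
Check whether j = 4 implies it.
Countermodel: at the initial state j = 4, val = 0, the precondition holds but the weakest precondition fails.
Answer: invalid


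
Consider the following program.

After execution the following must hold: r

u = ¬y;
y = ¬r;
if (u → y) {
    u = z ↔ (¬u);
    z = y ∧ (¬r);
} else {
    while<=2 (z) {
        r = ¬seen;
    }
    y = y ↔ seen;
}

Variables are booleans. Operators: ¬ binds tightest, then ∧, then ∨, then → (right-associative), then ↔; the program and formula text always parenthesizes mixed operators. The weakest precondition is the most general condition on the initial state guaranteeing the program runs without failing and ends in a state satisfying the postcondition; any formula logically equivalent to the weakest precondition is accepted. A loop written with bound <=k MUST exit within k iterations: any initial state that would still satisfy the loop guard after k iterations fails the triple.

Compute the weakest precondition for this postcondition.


Working backward. After the program, r must hold.
Then branch requires r; else branch requires (z → ((z → ((¬z) ∧ (¬seen))) ∧ ((¬z) → (¬seen)))) ∧ ((¬z) → r).
Before the if: ((u → y) → r) ∧ ((¬(u → y)) → ((z → ((z → ((¬z) ∧ (¬seen))) ∧ ((¬z) → (¬seen)))) ∧ ((¬z) → r)))
Before y := ¬r: ((u → (¬r)) → r) ∧ ((¬(u → (¬r))) → ((z → ((z → ((¬z) ∧ (¬seen))) ∧ ((¬z) → (¬seen)))) ∧ ((¬z) → r)))
Before u := ¬y: (((¬y) → (¬r)) → r) ∧ ((¬((¬y) → (¬r))) → ((z → ((z → ((¬z) ∧ (¬seen))) ∧ ((¬z) → (¬seen)))) ∧ ((¬z) → r)))
Answer: WP = (((¬y) → (¬r)) → r) ∧ ((¬((¬y) → (¬r))) → ((z → ((z → ((¬z) ∧ (¬seen))) ∧ ((¬z) → (¬seen)))) ∧ ((¬z) → r)))


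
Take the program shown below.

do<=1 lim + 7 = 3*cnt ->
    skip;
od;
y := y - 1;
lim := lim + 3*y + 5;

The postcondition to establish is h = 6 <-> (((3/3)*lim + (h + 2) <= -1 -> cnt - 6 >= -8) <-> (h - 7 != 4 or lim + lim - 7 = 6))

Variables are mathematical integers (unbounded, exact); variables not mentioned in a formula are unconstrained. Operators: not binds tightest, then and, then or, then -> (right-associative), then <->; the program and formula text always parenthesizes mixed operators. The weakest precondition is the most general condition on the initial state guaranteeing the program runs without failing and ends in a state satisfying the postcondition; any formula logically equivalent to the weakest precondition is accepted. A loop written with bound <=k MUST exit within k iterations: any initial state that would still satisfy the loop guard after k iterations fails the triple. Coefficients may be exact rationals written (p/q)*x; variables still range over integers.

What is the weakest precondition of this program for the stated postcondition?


Working backward. After the program, the postcondition h = 6 <-> (((3/3)*lim + (h + 2) <= -1 -> cnt - 6 >= -8) <-> (h - 7 != 4 or lim + lim - 7 = 6)) must hold; in canonical form it is h = 6 <-> ((h + lim <= -3 -> cnt >= -2) <-> (h != 11 or 2*lim = 13)).
Before lim := lim + 3*y + 5: h = 6 <-> ((h + lim + 3*y <= -8 -> cnt >= -2) <-> (h != 11 or 2*lim + 6*y = 3))
Before y := y - 1: h = 6 <-> ((h + lim + 3*y <= -5 -> cnt >= -2) <-> (h != 11 or 2*lim + 6*y = 9))
Before the loop (bound <=1), unroll the exhaustion recursion (WP_0 = exit-now case; WP_j = one more guarded iteration, up to j = 1):
  WP_0: (not (lim = 3*cnt - 7)) and (h = 6 <-> ((h + lim + 3*y <= -5 -> cnt >= -2) <-> (h != 11 or 2*lim + 6*y = 9)))
  WP_1: (lim = 3*cnt - 7 -> ((not (lim = 3*cnt - 7)) and (h = 6 <-> ((h + lim + 3*y <= -5 -> cnt >= -2) <-> (h != 11 or 2*lim + 6*y = 9))))) and ((not (lim = 3*cnt - 7)) -> (h = 6 <-> ((h + lim + 3*y <= -5 -> cnt >= -2) <-> (h != 11 or 2*lim + 6*y = 9))))
So before the loop: (lim = 3*cnt - 7 -> ((not (lim = 3*cnt - 7)) and (h = 6 <-> ((h + lim + 3*y <= -5 -> cnt >= -2) <-> (h != 11 or 2*lim + 6*y = 9))))) and ((not (lim = 3*cnt - 7)) -> (h = 6 <-> ((h + lim + 3*y <= -5 -> cnt >= -2) <-> (h != 11 or 2*lim + 6*y = 9))))
Answer: WP = (lim = 3*cnt - 7 -> ((not (lim = 3*cnt - 7)) and (h = 6 <-> ((h + lim + 3*y <= -5 -> cnt >= -2) <-> (h != 11 or 2*lim + 6*y = 9))))) and ((not (lim = 3*cnt - 7)) -> (h = 6 <-> ((h + lim + 3*y <= -5 -> cnt >= -2) <-> (h != 11 or 2*lim + 6*y = 9))))


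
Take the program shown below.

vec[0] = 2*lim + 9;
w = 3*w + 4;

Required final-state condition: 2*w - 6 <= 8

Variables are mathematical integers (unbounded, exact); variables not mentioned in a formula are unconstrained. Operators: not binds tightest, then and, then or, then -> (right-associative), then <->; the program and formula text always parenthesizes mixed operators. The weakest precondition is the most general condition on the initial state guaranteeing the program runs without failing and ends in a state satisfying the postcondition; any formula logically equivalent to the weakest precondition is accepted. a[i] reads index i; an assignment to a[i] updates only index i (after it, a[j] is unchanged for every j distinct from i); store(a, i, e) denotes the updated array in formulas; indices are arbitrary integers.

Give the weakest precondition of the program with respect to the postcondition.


Working backward. After the program, the postcondition 2*w - 6 <= 8 must hold; in canonical form it is 2*w <= 14.
Before w := 3*w + 4: 6*w <= 6
Before vec[0] := 2*lim + 9: 6*w <= 6
Answer: WP = 6*w <= 6


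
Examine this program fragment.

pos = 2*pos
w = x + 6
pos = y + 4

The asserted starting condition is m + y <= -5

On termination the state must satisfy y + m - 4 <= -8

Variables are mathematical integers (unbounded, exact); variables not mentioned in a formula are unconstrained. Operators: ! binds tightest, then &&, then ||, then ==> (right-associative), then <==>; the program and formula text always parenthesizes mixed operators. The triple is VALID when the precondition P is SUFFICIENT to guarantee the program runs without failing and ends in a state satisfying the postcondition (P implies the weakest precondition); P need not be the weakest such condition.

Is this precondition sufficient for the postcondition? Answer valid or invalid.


Working backward. After the program, the postcondition y + m - 4 <= -8 must hold; in canonical form it is m + y <= -4.
Before pos := y + 4: m + y <= -4
Before w := x + 6: m + y <= -4
Before pos := 2*pos: m + y <= -4
The weakest precondition is m + y <= -4.
Check whether m + y <= -5 implies it.
Every state satisfying the precondition satisfies the weakest precondition: the implication holds.
Answer: valid


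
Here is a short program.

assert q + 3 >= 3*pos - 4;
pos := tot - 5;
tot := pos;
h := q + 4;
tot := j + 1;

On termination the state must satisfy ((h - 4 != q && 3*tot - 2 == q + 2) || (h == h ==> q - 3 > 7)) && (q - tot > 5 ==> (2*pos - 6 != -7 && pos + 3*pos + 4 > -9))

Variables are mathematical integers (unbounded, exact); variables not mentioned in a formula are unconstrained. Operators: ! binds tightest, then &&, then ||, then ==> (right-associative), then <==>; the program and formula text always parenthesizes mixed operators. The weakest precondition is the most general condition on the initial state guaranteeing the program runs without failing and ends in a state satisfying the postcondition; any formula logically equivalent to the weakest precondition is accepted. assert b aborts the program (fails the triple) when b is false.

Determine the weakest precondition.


Working backward. After the program, the postcondition ((h - 4 != q && 3*tot - 2 == q + 2) || (h == h ==> q - 3 > 7)) && (q - tot > 5 ==> (2*pos - 6 != -7 && pos + 3*pos + 4 > -9)) must hold; in canonical form it is ((h != q + 4 && 3*tot == q + 4) || q > 10) && (q > tot + 5 ==> (2*pos != -1 && 4*pos > -13)).
Before tot := j + 1: ((h != q + 4 && 3*j == q + 1) || q > 10) && (q > j + 6 ==> (2*pos != -1 && 4*pos > -13))
Before h := q + 4: q > 10 && (q > j + 6 ==> (2*pos != -1 && 4*pos > -13))
Before tot := pos: q > 10 && (q > j + 6 ==> (2*pos != -1 && 4*pos > -13))
Before pos := tot - 5: q > 10 && (q > j + 6 ==> (2*tot != 9 && 4*tot > 7))
Before assert q + 3 >= 3*pos - 4: q >= 3*pos - 7 && q > 10 && (q > j + 6 ==> (2*tot != 9 && 4*tot > 7))
Answer: WP = q >= 3*pos - 7 && q > 10 && (q > j + 6 ==> (2*tot != 9 && 4*tot > 7))


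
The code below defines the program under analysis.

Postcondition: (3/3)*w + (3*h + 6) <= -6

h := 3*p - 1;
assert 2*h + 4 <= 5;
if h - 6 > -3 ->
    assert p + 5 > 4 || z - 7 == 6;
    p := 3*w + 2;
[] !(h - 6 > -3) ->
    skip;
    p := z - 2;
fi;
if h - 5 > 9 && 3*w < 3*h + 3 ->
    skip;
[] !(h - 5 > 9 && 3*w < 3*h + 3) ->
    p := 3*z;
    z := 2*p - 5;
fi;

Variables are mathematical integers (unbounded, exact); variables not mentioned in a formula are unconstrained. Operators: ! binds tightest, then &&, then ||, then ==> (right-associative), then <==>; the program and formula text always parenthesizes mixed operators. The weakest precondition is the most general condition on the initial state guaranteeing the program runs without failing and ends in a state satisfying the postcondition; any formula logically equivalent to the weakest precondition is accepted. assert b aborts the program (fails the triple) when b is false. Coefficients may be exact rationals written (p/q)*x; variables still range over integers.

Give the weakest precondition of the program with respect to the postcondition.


Working backward. After the program, the postcondition (3/3)*w + (3*h + 6) <= -6 must hold; in canonical form it is 3*h + w <= -12.
Then branch requires 3*h + w <= -12; else branch requires 3*h + w <= -12.
Before the if: ((h > 14 && 3*w < 3*h + 3) ==> 3*h + w <= -12) && ((!(h > 14 && 3*w < 3*h + 3)) ==> 3*h + w <= -12)
Then branch requires (p > -1 || z == 13) && ((h > 14 && 3*w < 3*h + 3) ==> 3*h + w <= -12) && ((!(h > 14 && 3*w < 3*h + 3)) ==> 3*h + w <= -12); else branch requires ((h > 14 && 3*w < 3*h + 3) ==> 3*h + w <= -12) && ((!(h > 14 && 3*w < 3*h + 3)) ==> 3*h + w <= -12).
Before the if: (h > 3 ==> ((p > -1 || z == 13) && ((h > 14 && 3*w < 3*h + 3) ==> 3*h + w <= -12) && ((!(h > 14 && 3*w < 3*h + 3)) ==> 3*h + w <= -12))) && ((!(h > 3)) ==> (((h > 14 && 3*w < 3*h + 3) ==> 3*h + w <= -12) && ((!(h > 14 && 3*w < 3*h + 3)) ==> 3*h + w <= -12)))
Before assert 2*h + 4 <= 5: 2*h <= 1 && (h > 3 ==> ((p > -1 || z == 13) && ((h > 14 && 3*w < 3*h + 3) ==> 3*h + w <= -12) && ((!(h > 14 && 3*w < 3*h + 3)) ==> 3*h + w <= -12))) && ((!(h > 3)) ==> (((h > 14 && 3*w < 3*h + 3) ==> 3*h + w <= -12) && ((!(h > 14 && 3*w < 3*h + 3)) ==> 3*h + w <= -12)))
Before h := 3*p - 1: 6*p <= 3 && (3*p > 4 ==> ((p > -1 || z == 13) && ((3*p > 15 && 3*w < 9*p) ==> 9*p + w <= -9) && ((!(3*p > 15 && 3*w < 9*p)) ==> 9*p + w <= -9))) && ((!(3*p > 4)) ==> (((3*p > 15 && 3*w < 9*p) ==> 9*p + w <= -9) && ((!(3*p > 15 && 3*w < 9*p)) ==> 9*p + w <= -9)))
Answer: WP = 6*p <= 3 && (3*p > 4 ==> ((p > -1 || z == 13) && ((3*p > 15 && 3*w < 9*p) ==> 9*p + w <= -9) && ((!(3*p > 15 && 3*w < 9*p)) ==> 9*p + w <= -9))) && ((!(3*p > 4)) ==> (((3*p > 15 && 3*w < 9*p) ==> 9*p + w <= -9) && ((!(3*p > 15 && 3*w < 9*p)) ==> 9*p + w <= -9)))


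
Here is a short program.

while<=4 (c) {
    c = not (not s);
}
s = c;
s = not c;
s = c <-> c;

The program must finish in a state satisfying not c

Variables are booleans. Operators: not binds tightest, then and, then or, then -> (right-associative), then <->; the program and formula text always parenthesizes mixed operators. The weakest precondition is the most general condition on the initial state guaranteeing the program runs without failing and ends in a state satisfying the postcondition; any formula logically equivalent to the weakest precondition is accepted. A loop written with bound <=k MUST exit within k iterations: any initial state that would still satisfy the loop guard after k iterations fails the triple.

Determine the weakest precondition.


Working backward. After the program, not c must hold.
Before s := c <-> c: not c
Before s := not c: not c
Before s := c: not c
Before the loop (bound <=4), unroll the exhaustion recursion (WP_0 = exit-now case; WP_j = one more guarded iteration, up to j = 4):
  WP_0: not c
  WP_1: c -> (not s)
  WP_2: c -> (s -> (not s))
  WP_3: c -> (s -> (s -> (not s)))
  WP_4: c -> (s -> (s -> (s -> (not s))))
So before the loop: c -> (s -> (s -> (s -> (not s))))
Answer: WP = c -> (s -> (s -> (s -> (not s))))


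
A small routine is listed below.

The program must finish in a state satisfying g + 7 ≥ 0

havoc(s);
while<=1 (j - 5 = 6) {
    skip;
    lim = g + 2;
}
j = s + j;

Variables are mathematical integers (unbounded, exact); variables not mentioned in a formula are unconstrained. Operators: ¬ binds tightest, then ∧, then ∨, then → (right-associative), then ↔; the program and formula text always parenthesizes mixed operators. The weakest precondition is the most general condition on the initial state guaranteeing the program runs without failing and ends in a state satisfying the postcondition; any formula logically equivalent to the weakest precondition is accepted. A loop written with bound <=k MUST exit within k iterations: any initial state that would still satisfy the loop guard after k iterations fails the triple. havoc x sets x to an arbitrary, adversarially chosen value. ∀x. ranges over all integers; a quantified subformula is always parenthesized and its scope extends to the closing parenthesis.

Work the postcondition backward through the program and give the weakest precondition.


Working backward. After the program, the postcondition g + 7 ≥ 0 must hold; in canonical form it is g ≥ -7.
Before j := s + j: g ≥ -7
Before the loop (bound <=1), unroll the exhaustion recursion (WP_0 = exit-now case; WP_j = one more guarded iteration, up to j = 1):
  WP_0: (¬(j = 11)) ∧ g ≥ -7
  WP_1: (j = 11 → ((¬(j = 11)) ∧ g ≥ -7)) ∧ ((¬(j = 11)) → g ≥ -7)
So before the loop: (j = 11 → ((¬(j = 11)) ∧ g ≥ -7)) ∧ ((¬(j = 11)) → g ≥ -7)
Before havoc s: (j = 11 → ((¬(j = 11)) ∧ g ≥ -7)) ∧ ((¬(j = 11)) → g ≥ -7)
Answer: WP = (j = 11 → ((¬(j = 11)) ∧ g ≥ -7)) ∧ ((¬(j = 11)) → g ≥ -7)


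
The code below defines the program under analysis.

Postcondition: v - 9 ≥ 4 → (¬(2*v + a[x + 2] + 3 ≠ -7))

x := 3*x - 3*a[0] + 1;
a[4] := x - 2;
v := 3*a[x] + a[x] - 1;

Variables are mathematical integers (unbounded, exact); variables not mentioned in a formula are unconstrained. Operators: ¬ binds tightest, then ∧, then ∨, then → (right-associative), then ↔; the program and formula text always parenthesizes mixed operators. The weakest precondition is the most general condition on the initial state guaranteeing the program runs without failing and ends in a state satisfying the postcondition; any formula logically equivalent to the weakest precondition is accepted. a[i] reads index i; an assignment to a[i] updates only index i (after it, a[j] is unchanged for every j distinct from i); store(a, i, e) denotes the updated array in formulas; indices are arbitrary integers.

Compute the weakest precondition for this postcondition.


Working backward. After the program, the postcondition v - 9 ≥ 4 → (¬(2*v + a[x + 2] + 3 ≠ -7)) must hold; in canonical form it is v ≥ 13 → (¬(a[x + 2] + 2*v ≠ -10)).
Before v := 3*a[x] + a[x] - 1: 4*a[x] ≥ 14 → (¬(a[x + 2] + 8*a[x] ≠ -8))
Before a[4] := x - 2: 4*store(a, 4, x - 2)[x] ≥ 14 → (¬(store(a, 4, x - 2)[x + 2] + 8*store(a, 4, x - 2)[x] ≠ -8))
Before x := 3*x - 3*a[0] + 1: 4*store(a, 4, -3*a[0] + 3*x - 1)[-3*a[0] + 3*x + 1] ≥ 14 → (¬(8*store(a, 4, -3*a[0] + 3*x - 1)[-3*a[0] + 3*x + 1] + store(a, 4, -3*a[0] + 3*x - 1)[-3*a[0] + 3*x + 3] ≠ -8))
Answer: WP = 4*store(a, 4, -3*a[0] + 3*x - 1)[-3*a[0] + 3*x + 1] ≥ 14 → (¬(8*store(a, 4, -3*a[0] + 3*x - 1)[-3*a[0] + 3*x + 1] + store(a, 4, -3*a[0] + 3*x - 1)[-3*a[0] + 3*x + 3] ≠ -8))


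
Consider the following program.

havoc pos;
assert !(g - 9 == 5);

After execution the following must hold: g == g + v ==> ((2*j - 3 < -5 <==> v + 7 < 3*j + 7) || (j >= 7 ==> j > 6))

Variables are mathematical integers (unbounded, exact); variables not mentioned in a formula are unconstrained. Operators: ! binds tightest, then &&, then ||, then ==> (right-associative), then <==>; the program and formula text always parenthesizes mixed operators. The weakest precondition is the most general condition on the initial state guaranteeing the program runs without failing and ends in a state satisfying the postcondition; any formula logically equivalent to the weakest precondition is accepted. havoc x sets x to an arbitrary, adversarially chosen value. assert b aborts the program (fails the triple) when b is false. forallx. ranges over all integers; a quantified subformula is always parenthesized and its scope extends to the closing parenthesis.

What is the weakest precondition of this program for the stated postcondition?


Working backward. After the program, the postcondition g == g + v ==> ((2*j - 3 < -5 <==> v + 7 < 3*j + 7) || (j >= 7 ==> j > 6)) must hold; in canonical form it is v == 0 ==> ((2*j < -2 <==> v < 3*j) || (j >= 7 ==> j > 6)).
Before assert !(g - 9 == 5): (!(g == 14)) && (v == 0 ==> ((2*j < -2 <==> v < 3*j) || (j >= 7 ==> j > 6)))
Before havoc pos: (!(g == 14)) && (v == 0 ==> ((2*j < -2 <==> v < 3*j) || (j >= 7 ==> j > 6)))
Answer: WP = (!(g == 14)) && (v == 0 ==> ((2*j < -2 <==> v < 3*j) || (j >= 7 ==> j > 6)))


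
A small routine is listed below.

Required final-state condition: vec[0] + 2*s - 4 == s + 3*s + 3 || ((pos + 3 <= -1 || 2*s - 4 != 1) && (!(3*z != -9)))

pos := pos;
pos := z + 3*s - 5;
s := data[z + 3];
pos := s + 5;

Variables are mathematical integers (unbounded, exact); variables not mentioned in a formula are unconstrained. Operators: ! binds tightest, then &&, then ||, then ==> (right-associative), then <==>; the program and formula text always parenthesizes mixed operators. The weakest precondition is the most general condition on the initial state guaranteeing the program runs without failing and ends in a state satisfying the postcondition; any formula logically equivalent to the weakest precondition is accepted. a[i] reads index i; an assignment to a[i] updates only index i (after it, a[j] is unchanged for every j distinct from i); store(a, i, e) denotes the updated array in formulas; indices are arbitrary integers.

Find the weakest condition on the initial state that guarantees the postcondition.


Working backward. After the program, the postcondition vec[0] + 2*s - 4 == s + 3*s + 3 || ((pos + 3 <= -1 || 2*s - 4 != 1) && (!(3*z != -9))) must hold; in canonical form it is vec[0] == 2*s + 7 || ((pos <= -4 || 2*s != 5) && (!(3*z != -9))).
Before pos := s + 5: vec[0] == 2*s + 7 || ((s <= -9 || 2*s != 5) && (!(3*z != -9)))
Before s := data[z + 3]: vec[0] == 2*data[z + 3] + 7 || ((data[z + 3] <= -9 || 2*data[z + 3] != 5) && (!(3*z != -9)))
Before pos := z + 3*s - 5: vec[0] == 2*data[z + 3] + 7 || ((data[z + 3] <= -9 || 2*data[z + 3] != 5) && (!(3*z != -9)))
Before pos := pos: vec[0] == 2*data[z + 3] + 7 || ((data[z + 3] <= -9 || 2*data[z + 3] != 5) && (!(3*z != -9)))
Answer: WP = vec[0] == 2*data[z + 3] + 7 || ((data[z + 3] <= -9 || 2*data[z + 3] != 5) && (!(3*z != -9)))


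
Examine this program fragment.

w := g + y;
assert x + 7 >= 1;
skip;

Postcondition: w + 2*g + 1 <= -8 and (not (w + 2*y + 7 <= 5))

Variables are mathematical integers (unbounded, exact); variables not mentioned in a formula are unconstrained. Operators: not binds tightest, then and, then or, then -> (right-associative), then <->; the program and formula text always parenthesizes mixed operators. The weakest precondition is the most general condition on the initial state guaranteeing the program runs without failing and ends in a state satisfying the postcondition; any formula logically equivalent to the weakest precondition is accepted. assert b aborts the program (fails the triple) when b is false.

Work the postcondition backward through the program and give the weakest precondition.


Working backward. After the program, the postcondition w + 2*g + 1 <= -8 and (not (w + 2*y + 7 <= 5)) must hold; in canonical form it is 2*g + w <= -9 and (not (w + 2*y <= -2)).
Before skip: 2*g + w <= -9 and (not (w + 2*y <= -2))
Before assert x + 7 >= 1: x >= -6 and 2*g + w <= -9 and (not (w + 2*y <= -2))
Before w := g + y: x >= -6 and 3*g + y <= -9 and (not (g + 3*y <= -2))
Answer: WP = x >= -6 and 3*g + y <= -9 and (not (g + 3*y <= -2))


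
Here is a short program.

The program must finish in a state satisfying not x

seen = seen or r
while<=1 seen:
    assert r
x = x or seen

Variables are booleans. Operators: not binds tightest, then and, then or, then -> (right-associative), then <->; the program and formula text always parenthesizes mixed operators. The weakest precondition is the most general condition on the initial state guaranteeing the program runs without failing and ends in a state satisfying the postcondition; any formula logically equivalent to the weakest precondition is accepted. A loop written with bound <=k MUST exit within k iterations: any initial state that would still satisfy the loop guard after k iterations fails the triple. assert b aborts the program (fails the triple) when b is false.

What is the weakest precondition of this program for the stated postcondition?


Working backward. After the program, not x must hold.
Before x := x or seen: not (x or seen)
Before the loop (bound <=1), unroll the exhaustion recursion (WP_0 = exit-now case; WP_j = one more guarded iteration, up to j = 1):
  WP_0: (not seen) and (not (x or seen))
  WP_1: (seen -> (r and (not seen) and (not (x or seen)))) and ((not seen) -> (not (x or seen)))
So before the loop: (seen -> (r and (not seen) and (not (x or seen)))) and ((not seen) -> (not (x or seen)))
Before seen := seen or r: ((seen or r) -> (r and (not (seen or r)) and (not (x or seen or r)))) and ((not (seen or r)) -> (not (x or seen or r)))
Answer: WP = ((seen or r) -> (r and (not (seen or r)) and (not (x or seen or r)))) and ((not (seen or r)) -> (not (x or seen or r)))


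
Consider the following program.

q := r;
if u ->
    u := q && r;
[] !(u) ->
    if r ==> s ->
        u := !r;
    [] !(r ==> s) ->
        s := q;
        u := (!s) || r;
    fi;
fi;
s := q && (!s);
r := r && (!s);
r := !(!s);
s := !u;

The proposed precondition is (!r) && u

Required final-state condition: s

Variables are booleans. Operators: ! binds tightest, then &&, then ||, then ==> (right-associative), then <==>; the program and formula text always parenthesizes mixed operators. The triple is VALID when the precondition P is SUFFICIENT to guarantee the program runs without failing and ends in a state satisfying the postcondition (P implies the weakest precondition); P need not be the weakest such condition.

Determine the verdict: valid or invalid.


Working backward. After the program, s must hold.
Before s := !u: !u
Before r := !(!s): !u
Before r := r && (!s): !u
Before s := q && (!s): !u
Then branch requires !(q && r); else branch requires ((r ==> s) ==> r) && ((!(r ==> s)) ==> (!((!q) || r))).
Before the if: (u ==> (!(q && r))) && ((!u) ==> (((r ==> s) ==> r) && ((!(r ==> s)) ==> (!((!q) || r)))))
Before q := r: (u ==> (!r)) && ((!u) ==> (((r ==> s) ==> r) && (r ==> s)))
The weakest precondition is (u ==> (!r)) && ((!u) ==> (((r ==> s) ==> r) && (r ==> s))).
Check whether (!r) && u implies it.
Every state satisfying the precondition satisfies the weakest precondition: the implication holds.
Answer: valid


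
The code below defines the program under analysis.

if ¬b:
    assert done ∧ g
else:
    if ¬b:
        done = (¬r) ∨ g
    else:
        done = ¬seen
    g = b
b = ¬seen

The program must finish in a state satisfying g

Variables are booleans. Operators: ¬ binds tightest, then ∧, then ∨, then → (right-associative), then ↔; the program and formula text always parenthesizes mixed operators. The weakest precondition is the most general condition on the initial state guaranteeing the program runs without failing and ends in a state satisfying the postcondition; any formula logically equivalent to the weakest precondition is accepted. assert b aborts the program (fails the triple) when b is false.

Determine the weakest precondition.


Working backward. After the program, g must hold.
Before b := ¬seen: g
Then branch requires done ∧ g; else branch requires (¬b) → b.
Before the if: ((¬b) → (done ∧ g)) ∧ (b → ((¬b) → b))
Answer: WP = ((¬b) → (done ∧ g)) ∧ (b → ((¬b) → b))


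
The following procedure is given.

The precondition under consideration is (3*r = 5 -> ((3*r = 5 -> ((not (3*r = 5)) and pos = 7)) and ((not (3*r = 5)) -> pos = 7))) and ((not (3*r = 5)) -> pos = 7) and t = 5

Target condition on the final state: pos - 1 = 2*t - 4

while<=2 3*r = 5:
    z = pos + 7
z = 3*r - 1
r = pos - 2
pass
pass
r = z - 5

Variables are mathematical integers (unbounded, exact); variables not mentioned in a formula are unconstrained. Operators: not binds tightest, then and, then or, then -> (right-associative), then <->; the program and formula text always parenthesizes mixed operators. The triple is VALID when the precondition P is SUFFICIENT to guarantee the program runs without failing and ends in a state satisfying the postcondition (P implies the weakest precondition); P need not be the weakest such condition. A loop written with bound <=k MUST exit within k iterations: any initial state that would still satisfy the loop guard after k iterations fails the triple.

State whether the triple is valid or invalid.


Working backward. After the program, the postcondition pos - 1 = 2*t - 4 must hold; in canonical form it is pos = 2*t - 3.
Before r := z - 5: pos = 2*t - 3
Before skip: pos = 2*t - 3
Before skip: pos = 2*t - 3
Before r := pos - 2: pos = 2*t - 3
Before z := 3*r - 1: pos = 2*t - 3
Before the loop (bound <=2), unroll the exhaustion recursion (WP_0 = exit-now case; WP_j = one more guarded iteration, up to j = 2):
  WP_0: (not (3*r = 5)) and pos = 2*t - 3
  WP_1: (3*r = 5 -> ((not (3*r = 5)) and pos = 2*t - 3)) and ((not (3*r = 5)) -> pos = 2*t - 3)
  WP_2: (3*r = 5 -> ((3*r = 5 -> ((not (3*r = 5)) and pos = 2*t - 3)) and ((not (3*r = 5)) -> pos = 2*t - 3))) and ((not (3*r = 5)) -> pos = 2*t - 3)
So before the loop: (3*r = 5 -> ((3*r = 5 -> ((not (3*r = 5)) and pos = 2*t - 3)) and ((not (3*r = 5)) -> pos = 2*t - 3))) and ((not (3*r = 5)) -> pos = 2*t - 3)
The weakest precondition is (3*r = 5 -> ((3*r = 5 -> ((not (3*r = 5)) and pos = 2*t - 3)) and ((not (3*r = 5)) -> pos = 2*t - 3))) and ((not (3*r = 5)) -> pos = 2*t - 3).
Check whether (3*r = 5 -> ((3*r = 5 -> ((not (3*r = 5)) and pos = 7)) and ((not (3*r = 5)) -> pos = 7))) and ((not (3*r = 5)) -> pos = 7) and t = 5 implies it.
Every state satisfying the precondition satisfies the weakest precondition: the implication holds.
Answer: valid
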